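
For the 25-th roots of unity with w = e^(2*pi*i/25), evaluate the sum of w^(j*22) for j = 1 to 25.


Step 1: The sum sum_{j=1}^{n} w^(k*j) equals n if n | k, else 0.
Step 2: Here n = 25, k = 22
Step 3: Does n divide k? 25 | 22 -> False
Step 4: Sum = 0

0


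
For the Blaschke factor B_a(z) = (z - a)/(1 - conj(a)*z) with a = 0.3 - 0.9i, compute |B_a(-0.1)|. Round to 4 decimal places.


Step 1: Numerator z0 - a = -0.1 - (0.3 - 0.9i) = -0.4 + 0.9i
Step 2: Denominator 1 - conj(a)*z0 = 1 - (0.3 + 0.9i)*(-0.1) = 1.03 + 0.09i
Step 3: |z0 - a|^2 = (-0.4)^2 + 0.9^2 = 0.97; |1 - conj(a)*z0|^2 = 1.03^2 + 0.09^2 = 1.069
Step 4: |B_a(-0.1)| = sqrt(0.97 / 1.069) = sqrt(0.90739)
Step 5: = 0.9526

0.9526


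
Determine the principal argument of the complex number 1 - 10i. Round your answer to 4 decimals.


Step 1: z = 1 - 10i
Step 2: arg(z) = atan2(-10, 1)
Step 3: arg(z) = -1.4711

-1.4711


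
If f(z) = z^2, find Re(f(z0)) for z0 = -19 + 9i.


Step 1: z0 = -19 + 9i
Step 2: z0^2 = (-19)^2 - 9^2 - 342i
Step 3: real part = 361 - 81 = 280

280


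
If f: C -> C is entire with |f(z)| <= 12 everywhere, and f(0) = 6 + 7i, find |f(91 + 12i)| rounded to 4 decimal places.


Step 1: By Liouville's theorem, a bounded entire function is constant.
Step 2: f(z) = f(0) = 6 + 7i for all z.
Step 3: |f(w)| = |6 + 7i| = sqrt(36 + 49)
Step 4: = 9.2195

9.2195


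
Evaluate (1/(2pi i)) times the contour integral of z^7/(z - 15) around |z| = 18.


Step 1: f(z) = z^7, a = 15 is inside |z| = 18
Step 2: By Cauchy integral formula: (1/(2pi*i)) * integral = f(a)
Step 3: f(15) = 15^7 = 170859375

170859375


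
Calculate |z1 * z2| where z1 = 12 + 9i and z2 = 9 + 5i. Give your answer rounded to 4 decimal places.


Step 1: |z1| = sqrt(12^2 + 9^2) = sqrt(225)
Step 2: |z2| = sqrt(9^2 + 5^2) = sqrt(106)
Step 3: |z1*z2| = |z1|*|z2| = sqrt(225) * sqrt(106) = sqrt(225 * 106) = sqrt(23850)
Step 4: = 154.4345

154.4345


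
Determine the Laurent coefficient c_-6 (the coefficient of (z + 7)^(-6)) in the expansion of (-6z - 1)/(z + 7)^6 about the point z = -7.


Step 1: Write the numerator in powers of (z + 7): -6z - 1 = -6(z + 7) + (-6*(-7) - 1) = -6(z + 7) + 41
Step 2: Divide by (z + 7)^6: f(z) = 41(z + 7)^(-6) - 6(z + 7)^(-5)
Step 3: This finite sum is the Laurent series of f about z = -7.
Step 4: Coefficient of (z + 7)^(-6) = -6*(-7) - 1 = 41

41


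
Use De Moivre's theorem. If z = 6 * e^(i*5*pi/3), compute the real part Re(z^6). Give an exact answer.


Step 1: By De Moivre's theorem, z^6 = 6^6 * e^(i*6*5*pi/3) = 46656 * (cos(10*pi) + i*sin(10*pi))
Step 2: |z|^6 = 6^6 = 46656
Step 3: Reduce the angle mod 2*pi: 10*pi - 10*pi = 0
Step 4: cos(0) = 1
Step 5: Re(z^6) = 46656 * 1 = 46656

46656


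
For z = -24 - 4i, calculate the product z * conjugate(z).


Step 1: conj(z) = -24 + 4i
Step 2: z * conj(z) = (-24)^2 + (-4)^2
Step 3: = 576 + 16 = 592

592


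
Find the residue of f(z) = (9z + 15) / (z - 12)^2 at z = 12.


Step 1: Pole of order 2 at z = 12
Step 2: Res = lim d/dz [(z - 12)^2 * f(z)] as z -> 12
Step 3: (z - 12)^2 * f(z) = 9z + 15
Step 4: d/dz[9z + 15] = 9

9


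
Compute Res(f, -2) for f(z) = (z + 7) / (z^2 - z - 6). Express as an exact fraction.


Step 1: Q(z) = z^2 - z - 6 = (z + 2)(z - 3)
Step 2: Q'(z) = 2z - 1
Step 3: Q'(-2) = -5, P(-2) = 5
Step 4: Res = P(-2)/Q'(-2) = 5/(-5) = -1

-1


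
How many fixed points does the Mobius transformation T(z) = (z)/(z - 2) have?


Step 1: Fixed points satisfy T(z) = z
Step 2: z^2 - 3z = 0
Step 3: Discriminant = (-3)^2 - 4*1*0 = 9
Step 4: Number of fixed points = 2

2


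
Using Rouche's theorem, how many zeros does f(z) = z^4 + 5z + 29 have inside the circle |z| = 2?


Step 1: On |z| = 2 the three terms have sizes |z^4| = 2^4 = 16, |5z| = 5*2 = 10, |29| = 29
Step 2: The dominant term is g(z) = 29; let h(z) = z^4 + 5z so f = g + h
Step 3: On |z| = 2: |g| = 29 and |h| <= 16 + 10 = 26
Step 4: Since 29 > 26, |h| < |g| on |z| = 2, so by Rouche f has the same number of zeros as g inside |z| < 2
Step 5: g(z) = 29 is a nonzero constant with no zeros inside |z| < 2. Answer = 0

0


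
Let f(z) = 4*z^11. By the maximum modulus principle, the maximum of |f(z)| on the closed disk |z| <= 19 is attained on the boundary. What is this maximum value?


Step 1: On |z| = 19, |f(z)| = 4 * |z|^11 = 4 * 19^11
Step 2: By maximum modulus principle, maximum is on boundary.
Step 3: Maximum = 4 * 116490258898219 = 465961035592876

465961035592876


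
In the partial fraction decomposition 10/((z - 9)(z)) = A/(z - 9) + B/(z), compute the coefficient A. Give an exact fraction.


Step 1: Multiply both sides by (z - 9) and set z = 9
Step 2: A = 10 / (9 - 0)
Step 3: A = 10 / 9
Step 4: A = 10/9

10/9


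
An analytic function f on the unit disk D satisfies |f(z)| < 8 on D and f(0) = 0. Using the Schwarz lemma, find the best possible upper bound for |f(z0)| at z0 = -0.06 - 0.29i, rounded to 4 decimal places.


Step 1: g = f/8 maps D -> D with g(0) = 0, so by the Schwarz lemma |g(z)| <= |z|, i.e. |f(z)| <= 8|z|; this is sharp (f(z) = 8z).
Step 2: |z0|^2 = (-0.06)^2 + (-0.29)^2 = 0.0877
Step 3: |z0| = sqrt(0.0877) = 0.296142
Step 4: Best bound = 8 * |z0| = 8 * 0.296142 = 2.3691

2.3691


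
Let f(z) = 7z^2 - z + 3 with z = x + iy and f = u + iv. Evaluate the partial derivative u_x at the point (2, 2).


Step 1: f(z) = 7(x+iy)^2 - (x+iy) + 3
Step 2: u = 7(x^2 - y^2) - x + 3
Step 3: u_x = 14x - 1
Step 4: At (2, 2): u_x = 28 - 1 = 27

27


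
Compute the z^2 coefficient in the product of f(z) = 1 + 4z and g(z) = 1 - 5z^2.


Step 1: z^2 term in f*g comes from: (1)*(-5z^2) + (4z)*(0) + (0)*(1)
Step 2: = -5 + 0 + 0
Step 3: = -5

-5


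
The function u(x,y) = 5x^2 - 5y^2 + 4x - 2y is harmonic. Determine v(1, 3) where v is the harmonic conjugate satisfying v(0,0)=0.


Step 1: v_x = -u_y = 10y + 2
Step 2: v_y = u_x = 10x + 4
Step 3: v = 10xy + 2x + 4y + C
Step 4: v(0,0) = 0 => C = 0
Step 5: v(1, 3) = 44

44


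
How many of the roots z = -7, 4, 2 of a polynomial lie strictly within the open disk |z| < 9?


Step 1: Check each root:
  z = -7: |-7| = 7 < 9
  z = 4: |4| = 4 < 9
  z = 2: |2| = 2 < 9
Step 2: Count = 3

3


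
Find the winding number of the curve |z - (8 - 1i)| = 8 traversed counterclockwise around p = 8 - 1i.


Step 1: Center c = (8, -1), radius = 8
Step 2: |p - c|^2 = 0^2 + 0^2 = 0
Step 3: r^2 = 64
Step 4: |p-c| < r so winding number = 1

1


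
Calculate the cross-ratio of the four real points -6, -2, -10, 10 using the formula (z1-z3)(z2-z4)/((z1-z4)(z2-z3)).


Step 1: (z1-z3)(z2-z4) = 4 * (-12) = -48
Step 2: (z1-z4)(z2-z3) = (-16) * 8 = -128
Step 3: Cross-ratio = 48/128 = 3/8

3/8


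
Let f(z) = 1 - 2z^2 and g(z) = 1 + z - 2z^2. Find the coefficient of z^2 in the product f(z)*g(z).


Step 1: z^2 term in f*g comes from: (1)*(-2z^2) + (0)*(z) + (-2z^2)*(1)
Step 2: = -2 + 0 - 2
Step 3: = -4

-4


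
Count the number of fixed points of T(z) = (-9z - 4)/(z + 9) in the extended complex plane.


Step 1: Fixed points satisfy T(z) = z
Step 2: z^2 + 18z + 4 = 0
Step 3: Discriminant = 18^2 - 4*1*4 = 308
Step 4: Number of fixed points = 2

2


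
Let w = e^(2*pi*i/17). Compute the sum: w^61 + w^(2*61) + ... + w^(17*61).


Step 1: The sum sum_{j=1}^{n} w^(k*j) equals n if n | k, else 0.
Step 2: Here n = 17, k = 61
Step 3: Does n divide k? 17 | 61 -> False
Step 4: Sum = 0

0


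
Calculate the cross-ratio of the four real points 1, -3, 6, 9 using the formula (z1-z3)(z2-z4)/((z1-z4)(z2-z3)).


Step 1: (z1-z3)(z2-z4) = (-5) * (-12) = 60
Step 2: (z1-z4)(z2-z3) = (-8) * (-9) = 72
Step 3: Cross-ratio = 60/72 = 5/6

5/6


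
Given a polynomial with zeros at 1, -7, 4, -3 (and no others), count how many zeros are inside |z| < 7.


Step 1: Check each root:
  z = 1: |1| = 1 < 7
  z = -7: |-7| = 7 >= 7
  z = 4: |4| = 4 < 7
  z = -3: |-3| = 3 < 7
Step 2: Count = 3

3


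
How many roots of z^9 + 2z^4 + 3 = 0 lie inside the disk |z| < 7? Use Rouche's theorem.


Step 1: On |z| = 7 the three terms have sizes |z^9| = 7^9 = 40353607, |2z^4| = 2*7^4 = 4802, |3| = 3
Step 2: The dominant term is g(z) = z^9; let h(z) = 2z^4 + 3 so f = g + h
Step 3: On |z| = 7: |g| = 40353607 and |h| <= 4802 + 3 = 4805
Step 4: Since 40353607 > 4805, |h| < |g| on |z| = 7, so by Rouche f has the same number of zeros as g inside |z| < 7
Step 5: g(z) = z^9 has 9 zeros (all at the origin) inside |z| < 7. Answer = 9

9


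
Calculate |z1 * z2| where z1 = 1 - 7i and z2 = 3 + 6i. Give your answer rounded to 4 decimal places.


Step 1: |z1| = sqrt(1^2 + (-7)^2) = sqrt(50)
Step 2: |z2| = sqrt(3^2 + 6^2) = sqrt(45)
Step 3: |z1*z2| = |z1|*|z2| = sqrt(50) * sqrt(45) = sqrt(50 * 45) = sqrt(2250)
Step 4: = 47.4342

47.4342


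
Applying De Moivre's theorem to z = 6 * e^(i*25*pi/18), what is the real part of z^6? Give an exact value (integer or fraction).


Step 1: By De Moivre's theorem, z^6 = 6^6 * e^(i*6*25*pi/18) = 46656 * (cos(25*pi/3) + i*sin(25*pi/3))
Step 2: |z|^6 = 6^6 = 46656
Step 3: Reduce the angle mod 2*pi: 25*pi/3 - 8*pi = pi/3
Step 4: cos(pi/3) = 1/2
Step 5: Re(z^6) = 46656 * 1/2 = 23328

23328


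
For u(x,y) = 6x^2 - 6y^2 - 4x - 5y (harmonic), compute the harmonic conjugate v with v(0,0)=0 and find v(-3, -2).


Step 1: v_x = -u_y = 12y + 5
Step 2: v_y = u_x = 12x - 4
Step 3: v = 12xy + 5x - 4y + C
Step 4: v(0,0) = 0 => C = 0
Step 5: v(-3, -2) = 65

65


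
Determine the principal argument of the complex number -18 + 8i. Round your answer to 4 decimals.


Step 1: z = -18 + 8i
Step 2: arg(z) = atan2(8, -18)
Step 3: arg(z) = 2.7234

2.7234


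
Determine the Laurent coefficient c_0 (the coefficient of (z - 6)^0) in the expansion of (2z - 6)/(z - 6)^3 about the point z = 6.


Step 1: Write the numerator in powers of (z - 6): 2z - 6 = 2(z - 6) + (2*6 - 6) = 2(z - 6) + 6
Step 2: Divide by (z - 6)^3: f(z) = 6(z - 6)^(-3) + 2(z - 6)^(-2)
Step 3: This finite sum is the Laurent series of f about z = 6.
Step 4: Only the powers -3 and -2 appear, so the coefficient of (z - 6)^0 = 0

0


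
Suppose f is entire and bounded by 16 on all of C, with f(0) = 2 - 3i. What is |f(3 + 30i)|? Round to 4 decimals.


Step 1: By Liouville's theorem, a bounded entire function is constant.
Step 2: f(z) = f(0) = 2 - 3i for all z.
Step 3: |f(w)| = |2 - 3i| = sqrt(4 + 9)
Step 4: = 3.6056

3.6056


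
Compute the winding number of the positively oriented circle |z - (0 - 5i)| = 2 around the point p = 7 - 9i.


Step 1: Center c = (0, -5), radius = 2
Step 2: |p - c|^2 = 7^2 + (-4)^2 = 65
Step 3: r^2 = 4
Step 4: |p-c| > r so winding number = 0

0


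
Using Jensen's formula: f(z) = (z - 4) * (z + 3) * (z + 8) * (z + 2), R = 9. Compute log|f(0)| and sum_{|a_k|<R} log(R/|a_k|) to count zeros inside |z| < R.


Jensen's formula: (1/2pi)*integral log|f(Re^it)|dt = log|f(0)| + sum_{|a_k|<R} log(R/|a_k|)
Step 1: f(0) = (-4) * 3 * 8 * 2 = -192
Step 2: log|f(0)| = log|4| + log|-3| + log|-8| + log|-2| = 5.2575
Step 3: Zeros inside |z| < 9: 4, -3, -8, -2
Step 4: Jensen sum = log(9/4) + log(9/3) + log(9/8) + log(9/2) = 3.5314
Step 5: n(R) = number of terms in the Jensen sum = count of zeros inside |z| < 9 = 4

4


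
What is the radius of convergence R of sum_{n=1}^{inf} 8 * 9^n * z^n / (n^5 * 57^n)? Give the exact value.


Step 1: General term a_n = 8 * 9^n / (n^5 * 57^n)
Step 2: By the root test, |a_n|^(1/n) = 8^(1/n) * 9 / (n^(5/n) * 57) -> 9/57 as n -> infinity (since 8^(1/n) -> 1 and n^(5/n) -> 1)
Step 3: R = 1/lim|a_n|^(1/n) = 57/9 = 19/3

19/3


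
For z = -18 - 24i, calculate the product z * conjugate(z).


Step 1: conj(z) = -18 + 24i
Step 2: z * conj(z) = (-18)^2 + (-24)^2
Step 3: = 324 + 576 = 900

900


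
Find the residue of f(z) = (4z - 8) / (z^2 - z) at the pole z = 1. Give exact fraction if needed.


Step 1: Q(z) = z^2 - z = (z - 1)(z)
Step 2: Q'(z) = 2z - 1
Step 3: Q'(1) = 1, P(1) = -4
Step 4: Res = P(1)/Q'(1) = -4/1 = -4

-4


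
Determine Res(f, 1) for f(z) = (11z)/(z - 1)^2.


Step 1: Pole of order 2 at z = 1
Step 2: Res = lim d/dz [(z - 1)^2 * f(z)] as z -> 1
Step 3: (z - 1)^2 * f(z) = 11z
Step 4: d/dz[11z] = 11

11


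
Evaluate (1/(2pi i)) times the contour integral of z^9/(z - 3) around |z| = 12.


Step 1: f(z) = z^9, a = 3 is inside |z| = 12
Step 2: By Cauchy integral formula: (1/(2pi*i)) * integral = f(a)
Step 3: f(3) = 3^9 = 19683

19683


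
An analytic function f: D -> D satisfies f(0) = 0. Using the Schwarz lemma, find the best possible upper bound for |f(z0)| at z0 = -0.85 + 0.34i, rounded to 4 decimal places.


Step 1: Schwarz lemma: if f: D -> D is analytic with f(0) = 0, then |f(z)| <= |z| for all z in D, and this is sharp (f(z) = z).
Step 2: |z0|^2 = (-0.85)^2 + 0.34^2 = 0.8381
Step 3: |z0| = sqrt(0.8381) = 0.915478
Step 4: Best bound = |z0| = 0.9155

0.9155


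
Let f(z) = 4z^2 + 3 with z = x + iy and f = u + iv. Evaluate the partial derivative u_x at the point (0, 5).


Step 1: f(z) = 4(x+iy)^2 + 3
Step 2: u = 4(x^2 - y^2) + 3
Step 3: u_x = 8x + 0
Step 4: At (0, 5): u_x = 0 + 0 = 0

0


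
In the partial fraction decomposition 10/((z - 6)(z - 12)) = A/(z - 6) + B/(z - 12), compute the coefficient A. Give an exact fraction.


Step 1: Multiply both sides by (z - 6) and set z = 6
Step 2: A = 10 / (6 - 12)
Step 3: A = 10 / (-6)
Step 4: A = -5/3

-5/3


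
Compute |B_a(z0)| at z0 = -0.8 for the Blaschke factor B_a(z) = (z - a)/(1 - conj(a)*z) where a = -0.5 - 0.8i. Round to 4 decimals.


Step 1: Numerator z0 - a = -0.8 - (-0.5 - 0.8i) = -0.3 + 0.8i
Step 2: Denominator 1 - conj(a)*z0 = 1 - (-0.5 + 0.8i)*(-0.8) = 0.6 + 0.64i
Step 3: |z0 - a|^2 = (-0.3)^2 + 0.8^2 = 0.73; |1 - conj(a)*z0|^2 = 0.6^2 + 0.64^2 = 0.7696
Step 4: |B_a(-0.8)| = sqrt(0.73 / 0.7696) = sqrt(0.948545)
Step 5: = 0.9739

0.9739


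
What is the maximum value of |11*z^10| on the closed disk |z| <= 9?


Step 1: On |z| = 9, |f(z)| = 11 * |z|^10 = 11 * 9^10
Step 2: By maximum modulus principle, maximum is on boundary.
Step 3: Maximum = 11 * 3486784401 = 38354628411

38354628411


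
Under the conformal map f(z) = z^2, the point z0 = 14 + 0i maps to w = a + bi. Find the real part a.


Step 1: z0 = 14 + 0i
Step 2: z0^2 = 14^2 - 0^2 + 0i
Step 3: real part = 196 - 0 = 196

196


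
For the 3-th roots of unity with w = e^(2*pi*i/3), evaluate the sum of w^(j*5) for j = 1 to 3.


Step 1: The sum sum_{j=1}^{n} w^(k*j) equals n if n | k, else 0.
Step 2: Here n = 3, k = 5
Step 3: Does n divide k? 3 | 5 -> False
Step 4: Sum = 0

0


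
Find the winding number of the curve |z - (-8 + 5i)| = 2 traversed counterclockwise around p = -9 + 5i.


Step 1: Center c = (-8, 5), radius = 2
Step 2: |p - c|^2 = (-1)^2 + 0^2 = 1
Step 3: r^2 = 4
Step 4: |p-c| < r so winding number = 1

1


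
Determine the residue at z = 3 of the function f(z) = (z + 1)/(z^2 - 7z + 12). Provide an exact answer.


Step 1: Q(z) = z^2 - 7z + 12 = (z - 3)(z - 4)
Step 2: Q'(z) = 2z - 7
Step 3: Q'(3) = -1, P(3) = 4
Step 4: Res = P(3)/Q'(3) = 4/(-1) = -4

-4


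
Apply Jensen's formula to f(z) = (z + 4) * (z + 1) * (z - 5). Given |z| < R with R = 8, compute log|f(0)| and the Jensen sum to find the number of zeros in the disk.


Jensen's formula: (1/2pi)*integral log|f(Re^it)|dt = log|f(0)| + sum_{|a_k|<R} log(R/|a_k|)
Step 1: f(0) = 4 * 1 * (-5) = -20
Step 2: log|f(0)| = log|-4| + log|-1| + log|5| = 2.9957
Step 3: Zeros inside |z| < 8: -4, -1, 5
Step 4: Jensen sum = log(8/4) + log(8/1) + log(8/5) = 3.2426
Step 5: n(R) = number of terms in the Jensen sum = count of zeros inside |z| < 8 = 3

3


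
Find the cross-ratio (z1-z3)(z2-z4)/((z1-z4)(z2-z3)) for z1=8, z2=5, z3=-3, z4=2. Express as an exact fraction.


Step 1: (z1-z3)(z2-z4) = 11 * 3 = 33
Step 2: (z1-z4)(z2-z3) = 6 * 8 = 48
Step 3: Cross-ratio = 33/48 = 11/16

11/16


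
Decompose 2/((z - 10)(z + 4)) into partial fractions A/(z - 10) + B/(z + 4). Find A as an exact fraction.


Step 1: Multiply both sides by (z - 10) and set z = 10
Step 2: A = 2 / (10 + 4)
Step 3: A = 2 / 14
Step 4: A = 1/7

1/7


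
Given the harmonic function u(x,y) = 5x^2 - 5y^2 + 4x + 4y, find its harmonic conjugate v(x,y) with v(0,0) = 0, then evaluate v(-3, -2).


Step 1: v_x = -u_y = 10y - 4
Step 2: v_y = u_x = 10x + 4
Step 3: v = 10xy - 4x + 4y + C
Step 4: v(0,0) = 0 => C = 0
Step 5: v(-3, -2) = 64

64


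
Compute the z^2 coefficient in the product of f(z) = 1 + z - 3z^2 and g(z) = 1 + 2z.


Step 1: z^2 term in f*g comes from: (1)*(0) + (z)*(2z) + (-3z^2)*(1)
Step 2: = 0 + 2 - 3
Step 3: = -1

-1


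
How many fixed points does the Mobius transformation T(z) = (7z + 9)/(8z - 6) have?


Step 1: Fixed points satisfy T(z) = z
Step 2: 8z^2 - 13z - 9 = 0
Step 3: Discriminant = (-13)^2 - 4*8*(-9) = 457
Step 4: Number of fixed points = 2

2


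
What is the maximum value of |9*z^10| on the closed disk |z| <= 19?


Step 1: On |z| = 19, |f(z)| = 9 * |z|^10 = 9 * 19^10
Step 2: By maximum modulus principle, maximum is on boundary.
Step 3: Maximum = 9 * 6131066257801 = 55179596320209

55179596320209


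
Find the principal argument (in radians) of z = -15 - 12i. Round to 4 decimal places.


Step 1: z = -15 - 12i
Step 2: arg(z) = atan2(-12, -15)
Step 3: arg(z) = -2.4669

-2.4669


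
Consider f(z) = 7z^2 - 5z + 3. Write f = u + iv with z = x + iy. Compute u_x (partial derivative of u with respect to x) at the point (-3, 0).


Step 1: f(z) = 7(x+iy)^2 - 5(x+iy) + 3
Step 2: u = 7(x^2 - y^2) - 5x + 3
Step 3: u_x = 14x - 5
Step 4: At (-3, 0): u_x = -42 - 5 = -47

-47


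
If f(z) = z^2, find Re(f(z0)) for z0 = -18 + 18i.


Step 1: z0 = -18 + 18i
Step 2: z0^2 = (-18)^2 - 18^2 - 648i
Step 3: real part = 324 - 324 = 0

0


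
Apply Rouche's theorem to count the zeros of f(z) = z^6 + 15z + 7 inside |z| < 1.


Step 1: On |z| = 1 the three terms have sizes |z^6| = 1^6 = 1, |15z| = 15*1 = 15, |7| = 7
Step 2: The dominant term is g(z) = 15z; let h(z) = z^6 + 7 so f = g + h
Step 3: On |z| = 1: |g| = 15 and |h| <= 1 + 7 = 8
Step 4: Since 15 > 8, |h| < |g| on |z| = 1, so by Rouche f has the same number of zeros as g inside |z| < 1
Step 5: g(z) = 15z has 1 zero (at the origin, multiplicity 1) inside |z| < 1. Answer = 1

1


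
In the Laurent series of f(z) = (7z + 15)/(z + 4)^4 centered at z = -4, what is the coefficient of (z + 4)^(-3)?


Step 1: Write the numerator in powers of (z + 4): 7z + 15 = 7(z + 4) + (7*(-4) + 15) = 7(z + 4) - 13
Step 2: Divide by (z + 4)^4: f(z) = -13(z + 4)^(-4) + 7(z + 4)^(-3)
Step 3: This finite sum is the Laurent series of f about z = -4.
Step 4: Coefficient of (z + 4)^(-3) = coefficient of (z + 4) in the re-centred numerator = 7

7


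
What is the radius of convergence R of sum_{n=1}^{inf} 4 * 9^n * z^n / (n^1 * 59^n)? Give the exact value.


Step 1: General term a_n = 4 * 9^n / (n^1 * 59^n)
Step 2: By the root test, |a_n|^(1/n) = 4^(1/n) * 9 / (n^(1/n) * 59) -> 9/59 as n -> infinity (since 4^(1/n) -> 1 and n^(1/n) -> 1)
Step 3: R = 1/lim|a_n|^(1/n) = 59/9

59/9


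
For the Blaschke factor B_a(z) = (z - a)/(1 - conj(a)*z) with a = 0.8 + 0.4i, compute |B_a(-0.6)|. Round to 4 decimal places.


Step 1: Numerator z0 - a = -0.6 - (0.8 + 0.4i) = -1.4 - 0.4i
Step 2: Denominator 1 - conj(a)*z0 = 1 - (0.8 - 0.4i)*(-0.6) = 1.48 - 0.24i
Step 3: |z0 - a|^2 = (-1.4)^2 + (-0.4)^2 = 2.12; |1 - conj(a)*z0|^2 = 1.48^2 + (-0.24)^2 = 2.248
Step 4: |B_a(-0.6)| = sqrt(2.12 / 2.248) = sqrt(0.94306)
Step 5: = 0.9711

0.9711


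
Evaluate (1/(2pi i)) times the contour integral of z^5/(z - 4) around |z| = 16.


Step 1: f(z) = z^5, a = 4 is inside |z| = 16
Step 2: By Cauchy integral formula: (1/(2pi*i)) * integral = f(a)
Step 3: f(4) = 4^5 = 1024

1024


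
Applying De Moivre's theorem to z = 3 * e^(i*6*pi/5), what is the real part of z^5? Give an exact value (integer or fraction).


Step 1: By De Moivre's theorem, z^5 = 3^5 * e^(i*5*6*pi/5) = 243 * (cos(6*pi) + i*sin(6*pi))
Step 2: |z|^5 = 3^5 = 243
Step 3: Reduce the angle mod 2*pi: 6*pi - 6*pi = 0
Step 4: cos(0) = 1
Step 5: Re(z^5) = 243 * 1 = 243

243


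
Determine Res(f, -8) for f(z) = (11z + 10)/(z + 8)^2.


Step 1: Pole of order 2 at z = -8
Step 2: Res = lim d/dz [(z + 8)^2 * f(z)] as z -> -8
Step 3: (z + 8)^2 * f(z) = 11z + 10
Step 4: d/dz[11z + 10] = 11

11


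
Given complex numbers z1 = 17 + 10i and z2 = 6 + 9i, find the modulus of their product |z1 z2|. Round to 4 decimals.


Step 1: |z1| = sqrt(17^2 + 10^2) = sqrt(389)
Step 2: |z2| = sqrt(6^2 + 9^2) = sqrt(117)
Step 3: |z1*z2| = |z1|*|z2| = sqrt(389) * sqrt(117) = sqrt(389 * 117) = sqrt(45513)
Step 4: = 213.3378

213.3378


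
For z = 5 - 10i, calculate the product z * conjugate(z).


Step 1: conj(z) = 5 + 10i
Step 2: z * conj(z) = 5^2 + (-10)^2
Step 3: = 25 + 100 = 125

125


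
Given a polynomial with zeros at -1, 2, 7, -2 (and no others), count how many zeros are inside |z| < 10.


Step 1: Check each root:
  z = -1: |-1| = 1 < 10
  z = 2: |2| = 2 < 10
  z = 7: |7| = 7 < 10
  z = -2: |-2| = 2 < 10
Step 2: Count = 4

4


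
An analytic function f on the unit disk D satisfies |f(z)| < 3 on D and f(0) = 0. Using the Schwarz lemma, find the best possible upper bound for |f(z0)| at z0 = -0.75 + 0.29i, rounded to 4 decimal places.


Step 1: g = f/3 maps D -> D with g(0) = 0, so by the Schwarz lemma |g(z)| <= |z|, i.e. |f(z)| <= 3|z|; this is sharp (f(z) = 3z).
Step 2: |z0|^2 = (-0.75)^2 + 0.29^2 = 0.6466
Step 3: |z0| = sqrt(0.6466) = 0.804114
Step 4: Best bound = 3 * |z0| = 3 * 0.804114 = 2.4123

2.4123


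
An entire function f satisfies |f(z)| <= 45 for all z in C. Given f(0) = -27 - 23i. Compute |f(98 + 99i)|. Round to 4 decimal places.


Step 1: By Liouville's theorem, a bounded entire function is constant.
Step 2: f(z) = f(0) = -27 - 23i for all z.
Step 3: |f(w)| = |-27 - 23i| = sqrt(729 + 529)
Step 4: = 35.4683

35.4683


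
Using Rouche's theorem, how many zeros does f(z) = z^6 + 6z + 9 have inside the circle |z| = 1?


Step 1: On |z| = 1 the three terms have sizes |z^6| = 1^6 = 1, |6z| = 6*1 = 6, |9| = 9
Step 2: The dominant term is g(z) = 9; let h(z) = z^6 + 6z so f = g + h
Step 3: On |z| = 1: |g| = 9 and |h| <= 1 + 6 = 7
Step 4: Since 9 > 7, |h| < |g| on |z| = 1, so by Rouche f has the same number of zeros as g inside |z| < 1
Step 5: g(z) = 9 is a nonzero constant with no zeros inside |z| < 1. Answer = 0

0


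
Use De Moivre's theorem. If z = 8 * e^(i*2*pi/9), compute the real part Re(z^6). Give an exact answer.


Step 1: By De Moivre's theorem, z^6 = 8^6 * e^(i*6*2*pi/9) = 262144 * (cos(4*pi/3) + i*sin(4*pi/3))
Step 2: |z|^6 = 8^6 = 262144
Step 3: The angle 4*pi/3 already lies in [0, 2*pi)
Step 4: cos(4*pi/3) = -1/2
Step 5: Re(z^6) = 262144 * (-1/2) = -131072

-131072


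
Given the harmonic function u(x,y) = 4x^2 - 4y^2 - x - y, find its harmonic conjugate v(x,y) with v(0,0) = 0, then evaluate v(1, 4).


Step 1: v_x = -u_y = 8y + 1
Step 2: v_y = u_x = 8x - 1
Step 3: v = 8xy + x - y + C
Step 4: v(0,0) = 0 => C = 0
Step 5: v(1, 4) = 29

29


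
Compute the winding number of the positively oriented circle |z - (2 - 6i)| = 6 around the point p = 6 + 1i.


Step 1: Center c = (2, -6), radius = 6
Step 2: |p - c|^2 = 4^2 + 7^2 = 65
Step 3: r^2 = 36
Step 4: |p-c| > r so winding number = 0

0


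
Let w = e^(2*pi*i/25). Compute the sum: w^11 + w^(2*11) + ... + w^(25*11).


Step 1: The sum sum_{j=1}^{n} w^(k*j) equals n if n | k, else 0.
Step 2: Here n = 25, k = 11
Step 3: Does n divide k? 25 | 11 -> False
Step 4: Sum = 0

0


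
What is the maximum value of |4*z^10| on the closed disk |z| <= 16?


Step 1: On |z| = 16, |f(z)| = 4 * |z|^10 = 4 * 16^10
Step 2: By maximum modulus principle, maximum is on boundary.
Step 3: Maximum = 4 * 1099511627776 = 4398046511104

4398046511104


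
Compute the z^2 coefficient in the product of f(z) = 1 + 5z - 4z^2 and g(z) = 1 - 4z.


Step 1: z^2 term in f*g comes from: (1)*(0) + (5z)*(-4z) + (-4z^2)*(1)
Step 2: = 0 - 20 - 4
Step 3: = -24

-24


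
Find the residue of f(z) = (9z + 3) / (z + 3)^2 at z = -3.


Step 1: Pole of order 2 at z = -3
Step 2: Res = lim d/dz [(z + 3)^2 * f(z)] as z -> -3
Step 3: (z + 3)^2 * f(z) = 9z + 3
Step 4: d/dz[9z + 3] = 9

9


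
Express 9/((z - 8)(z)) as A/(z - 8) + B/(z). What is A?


Step 1: Multiply both sides by (z - 8) and set z = 8
Step 2: A = 9 / (8 - 0)
Step 3: A = 9 / 8
Step 4: A = 9/8

9/8


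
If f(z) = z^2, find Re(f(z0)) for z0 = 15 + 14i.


Step 1: z0 = 15 + 14i
Step 2: z0^2 = 15^2 - 14^2 + 420i
Step 3: real part = 225 - 196 = 29

29


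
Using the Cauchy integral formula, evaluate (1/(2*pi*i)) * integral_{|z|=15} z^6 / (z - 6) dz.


Step 1: f(z) = z^6, a = 6 is inside |z| = 15
Step 2: By Cauchy integral formula: (1/(2pi*i)) * integral = f(a)
Step 3: f(6) = 6^6 = 46656

46656


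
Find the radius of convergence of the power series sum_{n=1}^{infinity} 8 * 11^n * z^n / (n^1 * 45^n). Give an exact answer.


Step 1: General term a_n = 8 * 11^n / (n^1 * 45^n)
Step 2: By the root test, |a_n|^(1/n) = 8^(1/n) * 11 / (n^(1/n) * 45) -> 11/45 as n -> infinity (since 8^(1/n) -> 1 and n^(1/n) -> 1)
Step 3: R = 1/lim|a_n|^(1/n) = 45/11

45/11


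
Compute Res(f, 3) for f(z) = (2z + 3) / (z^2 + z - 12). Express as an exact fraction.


Step 1: Q(z) = z^2 + z - 12 = (z - 3)(z + 4)
Step 2: Q'(z) = 2z + 1
Step 3: Q'(3) = 7, P(3) = 9
Step 4: Res = P(3)/Q'(3) = 9/7 = 9/7

9/7


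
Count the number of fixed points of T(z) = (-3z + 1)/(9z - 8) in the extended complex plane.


Step 1: Fixed points satisfy T(z) = z
Step 2: 9z^2 - 5z - 1 = 0
Step 3: Discriminant = (-5)^2 - 4*9*(-1) = 61
Step 4: Number of fixed points = 2

2


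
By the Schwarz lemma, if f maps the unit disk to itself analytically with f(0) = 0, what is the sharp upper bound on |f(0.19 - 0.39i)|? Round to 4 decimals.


Step 1: Schwarz lemma: if f: D -> D is analytic with f(0) = 0, then |f(z)| <= |z| for all z in D, and this is sharp (f(z) = z).
Step 2: |z0|^2 = 0.19^2 + (-0.39)^2 = 0.1882
Step 3: |z0| = sqrt(0.1882) = 0.43382
Step 4: Best bound = |z0| = 0.4338

0.4338


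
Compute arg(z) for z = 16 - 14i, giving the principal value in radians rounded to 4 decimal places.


Step 1: z = 16 - 14i
Step 2: arg(z) = atan2(-14, 16)
Step 3: arg(z) = -0.7188

-0.7188


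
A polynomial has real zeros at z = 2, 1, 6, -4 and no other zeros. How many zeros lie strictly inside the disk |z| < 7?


Step 1: Check each root:
  z = 2: |2| = 2 < 7
  z = 1: |1| = 1 < 7
  z = 6: |6| = 6 < 7
  z = -4: |-4| = 4 < 7
Step 2: Count = 4

4


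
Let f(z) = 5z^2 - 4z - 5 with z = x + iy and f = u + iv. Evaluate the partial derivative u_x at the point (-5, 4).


Step 1: f(z) = 5(x+iy)^2 - 4(x+iy) - 5
Step 2: u = 5(x^2 - y^2) - 4x - 5
Step 3: u_x = 10x - 4
Step 4: At (-5, 4): u_x = -50 - 4 = -54

-54


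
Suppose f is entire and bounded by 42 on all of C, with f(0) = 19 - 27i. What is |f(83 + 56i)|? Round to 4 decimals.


Step 1: By Liouville's theorem, a bounded entire function is constant.
Step 2: f(z) = f(0) = 19 - 27i for all z.
Step 3: |f(w)| = |19 - 27i| = sqrt(361 + 729)
Step 4: = 33.0151

33.0151


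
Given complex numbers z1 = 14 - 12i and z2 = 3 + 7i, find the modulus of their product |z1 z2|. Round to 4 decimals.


Step 1: |z1| = sqrt(14^2 + (-12)^2) = sqrt(340)
Step 2: |z2| = sqrt(3^2 + 7^2) = sqrt(58)
Step 3: |z1*z2| = |z1|*|z2| = sqrt(340) * sqrt(58) = sqrt(340 * 58) = sqrt(19720)
Step 4: = 140.4279

140.4279


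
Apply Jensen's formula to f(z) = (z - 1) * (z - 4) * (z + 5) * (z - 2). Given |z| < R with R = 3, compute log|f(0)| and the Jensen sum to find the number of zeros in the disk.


Jensen's formula: (1/2pi)*integral log|f(Re^it)|dt = log|f(0)| + sum_{|a_k|<R} log(R/|a_k|)
Step 1: f(0) = (-1) * (-4) * 5 * (-2) = -40
Step 2: log|f(0)| = log|1| + log|4| + log|-5| + log|2| = 3.6889
Step 3: Zeros inside |z| < 3: 1, 2
Step 4: Jensen sum = log(3/1) + log(3/2) = 1.5041
Step 5: n(R) = number of terms in the Jensen sum = count of zeros inside |z| < 3 = 2

2


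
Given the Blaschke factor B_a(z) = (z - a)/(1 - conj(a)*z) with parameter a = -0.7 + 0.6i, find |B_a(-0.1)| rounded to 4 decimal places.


Step 1: Numerator z0 - a = -0.1 - (-0.7 + 0.6i) = 0.6 - 0.6i
Step 2: Denominator 1 - conj(a)*z0 = 1 - (-0.7 - 0.6i)*(-0.1) = 0.93 - 0.06i
Step 3: |z0 - a|^2 = 0.6^2 + (-0.6)^2 = 0.72; |1 - conj(a)*z0|^2 = 0.93^2 + (-0.06)^2 = 0.8685
Step 4: |B_a(-0.1)| = sqrt(0.72 / 0.8685) = sqrt(0.829016)
Step 5: = 0.9105

0.9105


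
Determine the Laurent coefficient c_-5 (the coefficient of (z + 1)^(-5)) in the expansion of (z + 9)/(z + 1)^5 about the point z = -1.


Step 1: Write the numerator in powers of (z + 1): z + 9 = (z + 1) + (1*(-1) + 9) = (z + 1) + 8
Step 2: Divide by (z + 1)^5: f(z) = 8(z + 1)^(-5) + (z + 1)^(-4)
Step 3: This finite sum is the Laurent series of f about z = -1.
Step 4: Coefficient of (z + 1)^(-5) = 1*(-1) + 9 = 8

8


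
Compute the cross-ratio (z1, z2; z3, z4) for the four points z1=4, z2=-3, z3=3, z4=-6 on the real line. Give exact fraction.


Step 1: (z1-z3)(z2-z4) = 1 * 3 = 3
Step 2: (z1-z4)(z2-z3) = 10 * (-6) = -60
Step 3: Cross-ratio = -3/60 = -1/20

-1/20


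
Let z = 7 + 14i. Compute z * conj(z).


Step 1: conj(z) = 7 - 14i
Step 2: z * conj(z) = 7^2 + 14^2
Step 3: = 49 + 196 = 245

245


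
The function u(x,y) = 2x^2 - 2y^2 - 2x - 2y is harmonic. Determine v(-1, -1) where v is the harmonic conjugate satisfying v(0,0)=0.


Step 1: v_x = -u_y = 4y + 2
Step 2: v_y = u_x = 4x - 2
Step 3: v = 4xy + 2x - 2y + C
Step 4: v(0,0) = 0 => C = 0
Step 5: v(-1, -1) = 4

4


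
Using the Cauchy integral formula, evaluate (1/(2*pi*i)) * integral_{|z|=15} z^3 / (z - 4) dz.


Step 1: f(z) = z^3, a = 4 is inside |z| = 15
Step 2: By Cauchy integral formula: (1/(2pi*i)) * integral = f(a)
Step 3: f(4) = 4^3 = 64

64


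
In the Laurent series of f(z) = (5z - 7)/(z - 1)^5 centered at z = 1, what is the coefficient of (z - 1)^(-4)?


Step 1: Write the numerator in powers of (z - 1): 5z - 7 = 5(z - 1) + (5*1 - 7) = 5(z - 1) - 2
Step 2: Divide by (z - 1)^5: f(z) = -2(z - 1)^(-5) + 5(z - 1)^(-4)
Step 3: This finite sum is the Laurent series of f about z = 1.
Step 4: Coefficient of (z - 1)^(-4) = coefficient of (z - 1) in the re-centred numerator = 5

5


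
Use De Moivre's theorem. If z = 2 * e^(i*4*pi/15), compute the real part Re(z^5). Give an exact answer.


Step 1: By De Moivre's theorem, z^5 = 2^5 * e^(i*5*4*pi/15) = 32 * (cos(4*pi/3) + i*sin(4*pi/3))
Step 2: |z|^5 = 2^5 = 32
Step 3: The angle 4*pi/3 already lies in [0, 2*pi)
Step 4: cos(4*pi/3) = -1/2
Step 5: Re(z^5) = 32 * (-1/2) = -16

-16


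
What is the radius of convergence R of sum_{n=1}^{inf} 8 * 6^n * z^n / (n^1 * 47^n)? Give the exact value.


Step 1: General term a_n = 8 * 6^n / (n^1 * 47^n)
Step 2: By the root test, |a_n|^(1/n) = 8^(1/n) * 6 / (n^(1/n) * 47) -> 6/47 as n -> infinity (since 8^(1/n) -> 1 and n^(1/n) -> 1)
Step 3: R = 1/lim|a_n|^(1/n) = 47/6

47/6


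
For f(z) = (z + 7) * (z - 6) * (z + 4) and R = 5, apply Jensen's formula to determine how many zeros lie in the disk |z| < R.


Jensen's formula: (1/2pi)*integral log|f(Re^it)|dt = log|f(0)| + sum_{|a_k|<R} log(R/|a_k|)
Step 1: f(0) = 7 * (-6) * 4 = -168
Step 2: log|f(0)| = log|-7| + log|6| + log|-4| = 5.124
Step 3: Zeros inside |z| < 5: -4
Step 4: Jensen sum = log(5/4) = 0.2231
Step 5: n(R) = number of terms in the Jensen sum = count of zeros inside |z| < 5 = 1

1


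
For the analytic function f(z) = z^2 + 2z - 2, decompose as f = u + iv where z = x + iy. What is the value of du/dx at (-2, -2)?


Step 1: f(z) = (x+iy)^2 + 2(x+iy) - 2
Step 2: u = (x^2 - y^2) + 2x - 2
Step 3: u_x = 2x + 2
Step 4: At (-2, -2): u_x = -4 + 2 = -2

-2


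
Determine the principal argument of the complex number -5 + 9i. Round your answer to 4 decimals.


Step 1: z = -5 + 9i
Step 2: arg(z) = atan2(9, -5)
Step 3: arg(z) = 2.0779

2.0779


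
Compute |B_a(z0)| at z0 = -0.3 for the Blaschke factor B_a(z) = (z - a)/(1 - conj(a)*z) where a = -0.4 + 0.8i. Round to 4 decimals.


Step 1: Numerator z0 - a = -0.3 - (-0.4 + 0.8i) = 0.1 - 0.8i
Step 2: Denominator 1 - conj(a)*z0 = 1 - (-0.4 - 0.8i)*(-0.3) = 0.88 - 0.24i
Step 3: |z0 - a|^2 = 0.1^2 + (-0.8)^2 = 0.65; |1 - conj(a)*z0|^2 = 0.88^2 + (-0.24)^2 = 0.832
Step 4: |B_a(-0.3)| = sqrt(0.65 / 0.832) = sqrt(0.78125)
Step 5: = 0.8839

0.8839


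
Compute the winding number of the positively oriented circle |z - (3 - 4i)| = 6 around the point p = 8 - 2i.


Step 1: Center c = (3, -4), radius = 6
Step 2: |p - c|^2 = 5^2 + 2^2 = 29
Step 3: r^2 = 36
Step 4: |p-c| < r so winding number = 1

1


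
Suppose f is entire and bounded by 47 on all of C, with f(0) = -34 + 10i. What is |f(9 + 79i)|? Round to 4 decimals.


Step 1: By Liouville's theorem, a bounded entire function is constant.
Step 2: f(z) = f(0) = -34 + 10i for all z.
Step 3: |f(w)| = |-34 + 10i| = sqrt(1156 + 100)
Step 4: = 35.4401

35.4401


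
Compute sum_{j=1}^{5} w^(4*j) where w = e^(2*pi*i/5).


Step 1: The sum sum_{j=1}^{n} w^(k*j) equals n if n | k, else 0.
Step 2: Here n = 5, k = 4
Step 3: Does n divide k? 5 | 4 -> False
Step 4: Sum = 0

0


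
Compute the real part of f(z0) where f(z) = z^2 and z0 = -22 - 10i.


Step 1: z0 = -22 - 10i
Step 2: z0^2 = (-22)^2 - (-10)^2 + 440i
Step 3: real part = 484 - 100 = 384

384


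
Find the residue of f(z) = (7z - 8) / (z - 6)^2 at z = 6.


Step 1: Pole of order 2 at z = 6
Step 2: Res = lim d/dz [(z - 6)^2 * f(z)] as z -> 6
Step 3: (z - 6)^2 * f(z) = 7z - 8
Step 4: d/dz[7z - 8] = 7

7


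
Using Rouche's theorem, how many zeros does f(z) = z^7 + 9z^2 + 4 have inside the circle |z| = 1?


Step 1: On |z| = 1 the three terms have sizes |z^7| = 1^7 = 1, |9z^2| = 9*1^2 = 9, |4| = 4
Step 2: The dominant term is g(z) = 9z^2; let h(z) = z^7 + 4 so f = g + h
Step 3: On |z| = 1: |g| = 9 and |h| <= 1 + 4 = 5
Step 4: Since 9 > 5, |h| < |g| on |z| = 1, so by Rouche f has the same number of zeros as g inside |z| < 1
Step 5: g(z) = 9z^2 has 2 zeros (at the origin, multiplicity 2) inside |z| < 1. Answer = 2

2


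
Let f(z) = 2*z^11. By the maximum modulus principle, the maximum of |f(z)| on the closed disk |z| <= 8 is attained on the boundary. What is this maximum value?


Step 1: On |z| = 8, |f(z)| = 2 * |z|^11 = 2 * 8^11
Step 2: By maximum modulus principle, maximum is on boundary.
Step 3: Maximum = 2 * 8589934592 = 17179869184

17179869184


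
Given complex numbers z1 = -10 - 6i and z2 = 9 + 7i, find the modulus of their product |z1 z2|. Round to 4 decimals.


Step 1: |z1| = sqrt((-10)^2 + (-6)^2) = sqrt(136)
Step 2: |z2| = sqrt(9^2 + 7^2) = sqrt(130)
Step 3: |z1*z2| = |z1|*|z2| = sqrt(136) * sqrt(130) = sqrt(136 * 130) = sqrt(17680)
Step 4: = 132.9662

132.9662


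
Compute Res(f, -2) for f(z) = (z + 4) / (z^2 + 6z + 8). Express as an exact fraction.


Step 1: Q(z) = z^2 + 6z + 8 = (z + 2)(z + 4)
Step 2: Q'(z) = 2z + 6
Step 3: Q'(-2) = 2, P(-2) = 2
Step 4: Res = P(-2)/Q'(-2) = 2/2 = 1

1


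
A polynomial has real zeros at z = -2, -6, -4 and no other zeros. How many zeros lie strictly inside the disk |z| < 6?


Step 1: Check each root:
  z = -2: |-2| = 2 < 6
  z = -6: |-6| = 6 >= 6
  z = -4: |-4| = 4 < 6
Step 2: Count = 2

2


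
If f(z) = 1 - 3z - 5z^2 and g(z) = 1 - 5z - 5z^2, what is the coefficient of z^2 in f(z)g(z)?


Step 1: z^2 term in f*g comes from: (1)*(-5z^2) + (-3z)*(-5z) + (-5z^2)*(1)
Step 2: = -5 + 15 - 5
Step 3: = 5

5


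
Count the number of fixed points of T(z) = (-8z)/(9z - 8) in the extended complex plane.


Step 1: Fixed points satisfy T(z) = z
Step 2: 9z^2 = 0
Step 3: Discriminant = 0^2 - 4*9*0 = 0
Step 4: Number of fixed points = 1

1


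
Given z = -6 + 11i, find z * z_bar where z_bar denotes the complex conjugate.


Step 1: conj(z) = -6 - 11i
Step 2: z * conj(z) = (-6)^2 + 11^2
Step 3: = 36 + 121 = 157

157


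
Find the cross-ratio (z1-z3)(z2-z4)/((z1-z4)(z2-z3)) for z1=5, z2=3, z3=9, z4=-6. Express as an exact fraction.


Step 1: (z1-z3)(z2-z4) = (-4) * 9 = -36
Step 2: (z1-z4)(z2-z3) = 11 * (-6) = -66
Step 3: Cross-ratio = 36/66 = 6/11

6/11


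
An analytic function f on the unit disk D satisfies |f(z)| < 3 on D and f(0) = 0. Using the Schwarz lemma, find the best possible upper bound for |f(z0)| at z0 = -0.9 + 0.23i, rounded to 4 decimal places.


Step 1: g = f/3 maps D -> D with g(0) = 0, so by the Schwarz lemma |g(z)| <= |z|, i.e. |f(z)| <= 3|z|; this is sharp (f(z) = 3z).
Step 2: |z0|^2 = (-0.9)^2 + 0.23^2 = 0.8629
Step 3: |z0| = sqrt(0.8629) = 0.928924
Step 4: Best bound = 3 * |z0| = 3 * 0.928924 = 2.7868

2.7868


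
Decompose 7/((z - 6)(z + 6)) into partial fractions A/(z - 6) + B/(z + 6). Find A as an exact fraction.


Step 1: Multiply both sides by (z - 6) and set z = 6
Step 2: A = 7 / (6 + 6)
Step 3: A = 7 / 12
Step 4: A = 7/12

7/12


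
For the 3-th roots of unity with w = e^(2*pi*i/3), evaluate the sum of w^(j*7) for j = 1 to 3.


Step 1: The sum sum_{j=1}^{n} w^(k*j) equals n if n | k, else 0.
Step 2: Here n = 3, k = 7
Step 3: Does n divide k? 3 | 7 -> False
Step 4: Sum = 0

0


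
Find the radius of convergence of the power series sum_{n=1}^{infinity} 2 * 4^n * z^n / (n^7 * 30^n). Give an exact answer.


Step 1: General term a_n = 2 * 4^n / (n^7 * 30^n)
Step 2: By the root test, |a_n|^(1/n) = 2^(1/n) * 4 / (n^(7/n) * 30) -> 4/30 as n -> infinity (since 2^(1/n) -> 1 and n^(7/n) -> 1)
Step 3: R = 1/lim|a_n|^(1/n) = 30/4 = 15/2

15/2


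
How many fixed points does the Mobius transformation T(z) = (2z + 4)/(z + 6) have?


Step 1: Fixed points satisfy T(z) = z
Step 2: z^2 + 4z - 4 = 0
Step 3: Discriminant = 4^2 - 4*1*(-4) = 32
Step 4: Number of fixed points = 2

2


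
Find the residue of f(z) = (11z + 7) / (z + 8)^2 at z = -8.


Step 1: Pole of order 2 at z = -8
Step 2: Res = lim d/dz [(z + 8)^2 * f(z)] as z -> -8
Step 3: (z + 8)^2 * f(z) = 11z + 7
Step 4: d/dz[11z + 7] = 11

11


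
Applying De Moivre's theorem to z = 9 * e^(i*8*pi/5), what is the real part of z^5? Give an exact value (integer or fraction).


Step 1: By De Moivre's theorem, z^5 = 9^5 * e^(i*5*8*pi/5) = 59049 * (cos(8*pi) + i*sin(8*pi))
Step 2: |z|^5 = 9^5 = 59049
Step 3: Reduce the angle mod 2*pi: 8*pi - 8*pi = 0
Step 4: cos(0) = 1
Step 5: Re(z^5) = 59049 * 1 = 59049

59049


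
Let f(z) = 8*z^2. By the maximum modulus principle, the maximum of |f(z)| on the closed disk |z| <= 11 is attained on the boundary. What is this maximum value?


Step 1: On |z| = 11, |f(z)| = 8 * |z|^2 = 8 * 11^2
Step 2: By maximum modulus principle, maximum is on boundary.
Step 3: Maximum = 8 * 121 = 968

968


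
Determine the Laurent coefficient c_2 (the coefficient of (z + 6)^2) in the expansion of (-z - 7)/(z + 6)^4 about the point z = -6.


Step 1: Write the numerator in powers of (z + 6): -z - 7 = -(z + 6) + (-1*(-6) - 7) = -(z + 6) - 1
Step 2: Divide by (z + 6)^4: f(z) = -(z + 6)^(-4) - (z + 6)^(-3)
Step 3: This finite sum is the Laurent series of f about z = -6.
Step 4: Only the powers -4 and -3 appear, so the coefficient of (z + 6)^2 = 0

0


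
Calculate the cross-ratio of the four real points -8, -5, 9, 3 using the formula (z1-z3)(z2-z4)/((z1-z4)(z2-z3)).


Step 1: (z1-z3)(z2-z4) = (-17) * (-8) = 136
Step 2: (z1-z4)(z2-z3) = (-11) * (-14) = 154
Step 3: Cross-ratio = 136/154 = 68/77

68/77


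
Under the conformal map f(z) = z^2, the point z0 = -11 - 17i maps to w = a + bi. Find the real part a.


Step 1: z0 = -11 - 17i
Step 2: z0^2 = (-11)^2 - (-17)^2 + 374i
Step 3: real part = 121 - 289 = -168

-168


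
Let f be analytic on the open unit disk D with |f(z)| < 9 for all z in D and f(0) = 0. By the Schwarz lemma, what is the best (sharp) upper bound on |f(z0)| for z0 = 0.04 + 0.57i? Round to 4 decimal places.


Step 1: g = f/9 maps D -> D with g(0) = 0, so by the Schwarz lemma |g(z)| <= |z|, i.e. |f(z)| <= 9|z|; this is sharp (f(z) = 9z).
Step 2: |z0|^2 = 0.04^2 + 0.57^2 = 0.3265
Step 3: |z0| = sqrt(0.3265) = 0.571402
Step 4: Best bound = 9 * |z0| = 9 * 0.571402 = 5.1426

5.1426
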